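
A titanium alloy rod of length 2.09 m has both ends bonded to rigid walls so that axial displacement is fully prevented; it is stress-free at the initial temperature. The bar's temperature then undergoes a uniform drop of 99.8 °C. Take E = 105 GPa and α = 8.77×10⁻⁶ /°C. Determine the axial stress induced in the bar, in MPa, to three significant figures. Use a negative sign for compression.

91.9 MPa

Free thermal expansion αLΔT = 8.77e-6 · 2090 · -99.8 = -1.829 mm.
The walls impose strain ε = −(-1.829)/2090 = 8.7525e-04; σ = Eε = 105000 · 8.7525e-04 = 91.9 MPa.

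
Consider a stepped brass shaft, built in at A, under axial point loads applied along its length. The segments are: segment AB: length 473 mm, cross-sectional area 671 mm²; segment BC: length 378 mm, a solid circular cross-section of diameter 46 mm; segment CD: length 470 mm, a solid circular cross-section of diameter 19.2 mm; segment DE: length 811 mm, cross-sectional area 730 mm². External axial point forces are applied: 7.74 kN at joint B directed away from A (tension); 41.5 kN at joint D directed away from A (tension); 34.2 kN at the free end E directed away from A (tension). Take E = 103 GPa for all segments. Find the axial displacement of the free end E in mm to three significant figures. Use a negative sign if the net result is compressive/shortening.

Internal axial forces (sectioning from the free end, tension +): N_DE = 34.2 kN, N_CD = 75.7 kN, N_BC = 75.7 kN, N_AB = 83.44 kN.
A_BC = 1662 mm².
A_CD = 289.5 mm².
δ_AB = 83440·473/(671·103000) = 0.5711 mm
δ_BC = 75700·378/(1662·103000) = 0.1672 mm
δ_CD = 75700·470/(289.5·103000) = 1.193 mm
δ_DE = 34200·811/(730·103000) = 0.3689 mm
δ = Σδ_i = 2.3 mm.

2.30 mm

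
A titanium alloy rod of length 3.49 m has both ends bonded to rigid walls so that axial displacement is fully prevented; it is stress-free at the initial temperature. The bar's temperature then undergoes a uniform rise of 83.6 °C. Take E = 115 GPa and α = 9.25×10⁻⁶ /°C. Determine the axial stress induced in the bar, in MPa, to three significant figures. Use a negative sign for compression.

Free thermal expansion αLΔT = 9.25e-6 · 3490 · 83.6 = 2.699 mm.
The walls impose strain ε = −(2.699)/3490 = -7.7330e-04; σ = Eε = 115000 · -7.7330e-04 = -88.93 MPa.

-88.9 MPa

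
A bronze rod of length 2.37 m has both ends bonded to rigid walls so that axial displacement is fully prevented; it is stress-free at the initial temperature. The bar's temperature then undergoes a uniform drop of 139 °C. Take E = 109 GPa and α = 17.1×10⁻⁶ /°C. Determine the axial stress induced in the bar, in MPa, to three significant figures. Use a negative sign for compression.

Free thermal expansion αLΔT = 17.1e-6 · 2370 · -139 = -5.633 mm.
The walls impose strain ε = −(-5.633)/2370 = 2.3769e-03; σ = Eε = 109000 · 2.3769e-03 = 259.1 MPa.

259 MPa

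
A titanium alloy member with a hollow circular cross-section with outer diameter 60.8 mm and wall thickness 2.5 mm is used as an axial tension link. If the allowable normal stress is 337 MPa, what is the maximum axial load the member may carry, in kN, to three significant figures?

154 kN

A = 457.9 mm².
P_max = σ_allow · A = 337 · 457.9 = 154300 N = 154.3 kN.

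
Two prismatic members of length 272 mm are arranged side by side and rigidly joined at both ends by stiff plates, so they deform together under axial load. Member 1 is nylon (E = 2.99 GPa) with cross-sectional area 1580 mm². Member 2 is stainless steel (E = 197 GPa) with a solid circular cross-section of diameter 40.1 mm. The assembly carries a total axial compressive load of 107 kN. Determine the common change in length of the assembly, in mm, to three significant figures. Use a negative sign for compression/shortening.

-0.115 mm

A_2 = 1263 mm².
Equal strain + equilibrium ⇒ each member carries load in proportion to AE: A₁E₁ = 4724000 N, A₂E₂ = 248800000 N, ΣAE = 253500000 N.
δ = PL/ΣAE = -107000·272/253500000 = -0.1148 mm.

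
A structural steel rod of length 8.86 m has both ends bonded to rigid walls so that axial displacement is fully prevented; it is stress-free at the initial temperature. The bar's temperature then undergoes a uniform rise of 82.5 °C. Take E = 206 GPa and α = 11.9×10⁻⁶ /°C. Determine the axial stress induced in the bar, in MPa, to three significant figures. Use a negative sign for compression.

-202 MPa

Free thermal expansion αLΔT = 11.9e-6 · 8860 · 82.5 = 8.698 mm.
The walls impose strain ε = −(8.698)/8860 = -9.8175e-04; σ = Eε = 206000 · -9.8175e-04 = -202.2 MPa.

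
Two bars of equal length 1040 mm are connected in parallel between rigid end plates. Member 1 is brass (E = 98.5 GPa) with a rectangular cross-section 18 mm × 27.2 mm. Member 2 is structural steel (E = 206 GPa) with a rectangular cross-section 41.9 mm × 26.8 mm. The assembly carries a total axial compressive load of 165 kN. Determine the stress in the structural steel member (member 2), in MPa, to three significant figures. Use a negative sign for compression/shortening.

A_1 = 489.6 mm².
A_2 = 1123 mm².
Equal strain + equilibrium ⇒ each member carries load in proportion to AE: A₁E₁ = 48230000 N, A₂E₂ = 231300000 N, ΣAE = 279500000 N.
σ₂ = P·E₂/ΣAE = -165000·206000/279500000 = -121.6 MPa.

-122 MPa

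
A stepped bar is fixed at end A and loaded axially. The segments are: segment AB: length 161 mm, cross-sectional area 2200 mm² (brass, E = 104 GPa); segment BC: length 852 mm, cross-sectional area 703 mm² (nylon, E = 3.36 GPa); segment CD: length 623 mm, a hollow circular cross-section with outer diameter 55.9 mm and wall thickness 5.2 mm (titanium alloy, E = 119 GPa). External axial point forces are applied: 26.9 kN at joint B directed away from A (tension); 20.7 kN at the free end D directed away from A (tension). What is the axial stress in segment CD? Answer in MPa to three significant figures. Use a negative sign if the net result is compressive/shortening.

25.0 MPa

Internal axial forces (sectioning from the free end, tension +): N_CD = 20.7 kN, N_BC = 20.7 kN, N_AB = 47.6 kN.
A_CD = 828.2 mm².
σ_CD = N_CD/A_CD = 20700/828.2 = 24.99 MPa.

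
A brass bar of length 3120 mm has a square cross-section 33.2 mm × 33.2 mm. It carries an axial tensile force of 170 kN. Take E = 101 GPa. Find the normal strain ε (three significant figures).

A = 1102 mm².
σ = N/A = 154.2 MPa; ε = σ/E = 154.2/101000 = 1.527e-03.

0.00153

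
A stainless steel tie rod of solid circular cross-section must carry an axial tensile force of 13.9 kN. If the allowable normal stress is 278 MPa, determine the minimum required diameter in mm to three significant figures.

Required area A ≥ P/σ_allow = 13900/278 = 50 mm².
For a solid circular section, d ≥ √(4A/π) = 7.979 mm.

7.98 mm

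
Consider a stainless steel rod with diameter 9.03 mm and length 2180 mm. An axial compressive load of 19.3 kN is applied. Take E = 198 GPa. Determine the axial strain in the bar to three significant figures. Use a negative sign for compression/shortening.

A = 64.04 mm².
σ = N/A = -301.4 MPa; ε = σ/E = -301.4/198000 = -1.522e-03.

-0.00152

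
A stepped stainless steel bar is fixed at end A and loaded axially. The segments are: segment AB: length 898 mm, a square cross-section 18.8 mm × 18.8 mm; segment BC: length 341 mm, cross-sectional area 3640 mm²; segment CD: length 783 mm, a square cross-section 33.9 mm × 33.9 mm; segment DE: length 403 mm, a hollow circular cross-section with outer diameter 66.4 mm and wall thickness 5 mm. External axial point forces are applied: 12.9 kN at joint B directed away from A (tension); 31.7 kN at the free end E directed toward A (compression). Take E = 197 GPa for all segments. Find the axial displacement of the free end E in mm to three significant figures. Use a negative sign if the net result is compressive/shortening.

Internal axial forces (sectioning from the free end, tension +): N_DE = -31.7 kN, N_CD = -31.7 kN, N_BC = -31.7 kN, N_AB = -18.8 kN.
A_AB = 353.4 mm².
A_CD = 1149 mm².
A_DE = 964.5 mm².
δ_AB = -18800·898/(353.4·197000) = -0.2425 mm
δ_BC = -31700·341/(3640·197000) = -0.01507 mm
δ_CD = -31700·783/(1149·197000) = -0.1096 mm
δ_DE = -31700·403/(964.5·197000) = -0.06724 mm
δ = Σδ_i = -0.4344 mm.

-0.434 mm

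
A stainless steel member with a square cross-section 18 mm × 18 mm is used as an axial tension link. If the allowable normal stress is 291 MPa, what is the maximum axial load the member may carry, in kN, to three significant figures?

A = 324 mm².
P_max = σ_allow · A = 291 · 324 = 94280 N = 94.28 kN.

94.3 kN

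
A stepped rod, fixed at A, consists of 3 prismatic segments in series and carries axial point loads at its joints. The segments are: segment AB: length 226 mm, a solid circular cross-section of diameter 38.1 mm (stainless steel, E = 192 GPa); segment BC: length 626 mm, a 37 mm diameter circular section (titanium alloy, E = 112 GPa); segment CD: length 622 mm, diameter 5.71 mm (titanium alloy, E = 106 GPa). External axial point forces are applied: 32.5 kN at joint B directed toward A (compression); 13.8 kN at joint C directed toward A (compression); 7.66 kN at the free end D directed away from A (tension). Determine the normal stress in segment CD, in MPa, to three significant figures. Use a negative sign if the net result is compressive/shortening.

Internal axial forces (sectioning from the free end, tension +): N_CD = 7.66 kN, N_BC = -6.14 kN, N_AB = -38.64 kN.
A_CD = 25.61 mm².
σ_CD = N_CD/A_CD = 7660/25.61 = 299.1 MPa.

299 MPa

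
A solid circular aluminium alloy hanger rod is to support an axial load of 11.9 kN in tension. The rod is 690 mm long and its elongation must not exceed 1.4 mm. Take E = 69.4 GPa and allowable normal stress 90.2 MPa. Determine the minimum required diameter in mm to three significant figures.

Required area A ≥ P/σ_allow = 11900/90.2 = 131.9 mm².
For a solid circular section, d ≥ √(4A/π) = 12.96 mm.
Elongation limit: A ≥ PL/(Eδ_allow) = 11900·690/(69400·1.4) = 84.51 mm² ⇒ d ≥ 10.37 mm.
The stress limit governs.

13.0 mm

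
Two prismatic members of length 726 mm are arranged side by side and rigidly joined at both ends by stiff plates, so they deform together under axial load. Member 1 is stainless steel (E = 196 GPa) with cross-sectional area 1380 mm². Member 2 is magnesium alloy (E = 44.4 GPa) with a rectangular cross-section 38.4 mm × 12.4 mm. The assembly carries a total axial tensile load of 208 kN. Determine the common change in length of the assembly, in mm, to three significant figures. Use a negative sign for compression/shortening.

A_2 = 476.2 mm².
Equal strain + equilibrium ⇒ each member carries load in proportion to AE: A₁E₁ = 270500000 N, A₂E₂ = 21140000 N, ΣAE = 291600000 N.
δ = PL/ΣAE = 208000·726/291600000 = 0.5178 mm.

0.518 mm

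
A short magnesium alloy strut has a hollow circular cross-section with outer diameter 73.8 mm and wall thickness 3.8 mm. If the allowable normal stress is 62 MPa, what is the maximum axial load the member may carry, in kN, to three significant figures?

A = 835.7 mm².
P_max = σ_allow · A = 62 · 835.7 = 51810 N = 51.81 kN.

51.8 kN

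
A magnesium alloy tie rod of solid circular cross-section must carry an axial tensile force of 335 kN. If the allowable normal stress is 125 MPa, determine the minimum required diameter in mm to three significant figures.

58.4 mm

Required area A ≥ P/σ_allow = 335000/125 = 2680 mm².
For a solid circular section, d ≥ √(4A/π) = 58.41 mm.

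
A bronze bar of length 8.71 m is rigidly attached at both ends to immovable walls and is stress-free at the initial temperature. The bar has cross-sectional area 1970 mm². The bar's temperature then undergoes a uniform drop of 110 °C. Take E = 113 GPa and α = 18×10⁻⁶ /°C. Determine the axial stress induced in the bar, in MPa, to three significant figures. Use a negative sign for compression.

224 MPa

Free thermal expansion αLΔT = 18e-6 · 8710 · -110 = -17.25 mm.
The walls impose strain ε = −(-17.25)/8710 = 1.9800e-03; σ = Eε = 113000 · 1.9800e-03 = 223.7 MPa.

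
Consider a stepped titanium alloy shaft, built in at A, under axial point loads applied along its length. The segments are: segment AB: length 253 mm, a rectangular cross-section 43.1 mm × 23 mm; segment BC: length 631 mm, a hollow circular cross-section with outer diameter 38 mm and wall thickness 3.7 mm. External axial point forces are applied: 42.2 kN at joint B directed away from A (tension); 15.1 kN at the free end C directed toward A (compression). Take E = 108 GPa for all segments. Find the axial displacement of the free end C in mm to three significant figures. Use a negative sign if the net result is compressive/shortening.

-0.157 mm

Internal axial forces (sectioning from the free end, tension +): N_BC = -15.1 kN, N_AB = 27.1 kN.
A_AB = 991.3 mm².
A_BC = 398.7 mm².
δ_AB = 27100·253/(991.3·108000) = 0.06404 mm
δ_BC = -15100·631/(398.7·108000) = -0.2213 mm
δ = Σδ_i = -0.1572 mm.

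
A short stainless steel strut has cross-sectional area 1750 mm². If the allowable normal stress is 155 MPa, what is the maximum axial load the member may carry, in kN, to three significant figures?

271 kN

P_max = σ_allow · A = 155 · 1750 = 271200 N = 271.2 kN.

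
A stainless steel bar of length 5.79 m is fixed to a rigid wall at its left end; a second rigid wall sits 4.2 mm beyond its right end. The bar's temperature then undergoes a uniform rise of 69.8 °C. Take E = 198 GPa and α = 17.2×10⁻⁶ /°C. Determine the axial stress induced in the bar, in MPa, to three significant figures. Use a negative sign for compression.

-94.1 MPa

Free thermal expansion αLΔT = 17.2e-6 · 5790 · 69.8 = 6.951 mm.
The walls engage after the gap closes; constrained expansion = 6.951 − 4.2 = 2.751 mm.
The walls impose strain ε = −(2.751)/5790 = -4.7517e-04; σ = Eε = 198000 · -4.7517e-04 = -94.08 MPa.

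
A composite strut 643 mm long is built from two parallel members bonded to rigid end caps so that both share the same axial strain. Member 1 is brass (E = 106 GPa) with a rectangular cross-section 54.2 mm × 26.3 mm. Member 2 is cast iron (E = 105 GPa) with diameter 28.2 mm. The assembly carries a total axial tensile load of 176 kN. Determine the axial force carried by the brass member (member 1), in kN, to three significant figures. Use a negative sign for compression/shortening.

A_1 = 1425 mm².
A_2 = 624.6 mm².
Equal strain + equilibrium ⇒ each member carries load in proportion to AE: A₁E₁ = 151100000 N, A₂E₂ = 65580000 N, ΣAE = 216700000 N.
F₁ = P·A₁E₁/ΣAE = 176000·151100000/216700000 = 122700 N.

123 kN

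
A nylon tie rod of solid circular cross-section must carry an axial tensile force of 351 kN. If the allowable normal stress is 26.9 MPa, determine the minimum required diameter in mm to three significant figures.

Required area A ≥ P/σ_allow = 351000/26.9 = 13050 mm².
For a solid circular section, d ≥ √(4A/π) = 128.9 mm.

129 mm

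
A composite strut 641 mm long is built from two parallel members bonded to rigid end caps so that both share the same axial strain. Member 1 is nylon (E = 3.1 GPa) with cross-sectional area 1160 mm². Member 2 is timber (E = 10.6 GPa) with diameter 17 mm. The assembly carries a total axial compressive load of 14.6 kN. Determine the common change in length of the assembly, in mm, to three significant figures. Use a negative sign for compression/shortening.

-1.56 mm

A_2 = 227 mm².
Equal strain + equilibrium ⇒ each member carries load in proportion to AE: A₁E₁ = 3596000 N, A₂E₂ = 2406000 N, ΣAE = 6002000 N.
δ = PL/ΣAE = -14600·641/6002000 = -1.559 mm.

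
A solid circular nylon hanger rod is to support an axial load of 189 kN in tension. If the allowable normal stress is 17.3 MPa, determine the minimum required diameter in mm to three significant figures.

118 mm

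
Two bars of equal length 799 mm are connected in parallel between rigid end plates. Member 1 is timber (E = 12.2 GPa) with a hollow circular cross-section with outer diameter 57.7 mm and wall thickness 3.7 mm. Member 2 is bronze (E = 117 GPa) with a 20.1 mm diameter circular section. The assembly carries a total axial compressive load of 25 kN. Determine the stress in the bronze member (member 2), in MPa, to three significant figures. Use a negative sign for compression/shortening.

A_1 = 627.7 mm².
A_2 = 317.3 mm².
Equal strain + equilibrium ⇒ each member carries load in proportion to AE: A₁E₁ = 7658000 N, A₂E₂ = 37130000 N, ΣAE = 44780000 N.
σ₂ = P·E₂/ΣAE = -25000·117000/44780000 = -65.32 MPa.

-65.3 MPa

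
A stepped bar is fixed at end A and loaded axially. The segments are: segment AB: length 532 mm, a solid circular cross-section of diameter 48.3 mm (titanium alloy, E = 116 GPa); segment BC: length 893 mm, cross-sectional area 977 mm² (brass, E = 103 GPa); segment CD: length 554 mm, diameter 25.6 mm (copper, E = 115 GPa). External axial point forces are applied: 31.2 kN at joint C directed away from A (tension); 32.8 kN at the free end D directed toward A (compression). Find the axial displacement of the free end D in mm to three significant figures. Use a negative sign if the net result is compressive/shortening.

Internal axial forces (sectioning from the free end, tension +): N_CD = -32.8 kN, N_BC = -1.6 kN, N_AB = -1.6 kN.
A_AB = 1832 mm².
A_CD = 514.7 mm².
δ_AB = -1600·532/(1832·116000) = -0.004005 mm
δ_BC = -1600·893/(977·103000) = -0.0142 mm
δ_CD = -32800·554/(514.7·115000) = -0.307 mm
δ = Σδ_i = -0.3252 mm.

-0.325 mm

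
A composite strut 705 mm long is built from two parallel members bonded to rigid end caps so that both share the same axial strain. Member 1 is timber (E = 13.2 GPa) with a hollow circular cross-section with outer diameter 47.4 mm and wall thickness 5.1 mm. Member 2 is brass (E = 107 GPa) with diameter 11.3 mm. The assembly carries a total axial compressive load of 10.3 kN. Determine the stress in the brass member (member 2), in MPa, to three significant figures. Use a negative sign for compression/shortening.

-56.0 MPa

A_1 = 677.7 mm².
A_2 = 100.3 mm².
Equal strain + equilibrium ⇒ each member carries load in proportion to AE: A₁E₁ = 8946000 N, A₂E₂ = 10730000 N, ΣAE = 19680000 N.
σ₂ = P·E₂/ΣAE = -10300·107000/19680000 = -56.01 MPa.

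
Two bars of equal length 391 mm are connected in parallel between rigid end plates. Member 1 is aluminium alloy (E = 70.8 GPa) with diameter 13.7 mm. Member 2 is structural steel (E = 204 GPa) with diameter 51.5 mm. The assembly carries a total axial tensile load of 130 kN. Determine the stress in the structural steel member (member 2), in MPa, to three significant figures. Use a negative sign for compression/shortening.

60.9 MPa

A_1 = 147.4 mm².
A_2 = 2083 mm².
Equal strain + equilibrium ⇒ each member carries load in proportion to AE: A₁E₁ = 10440000 N, A₂E₂ = 424900000 N, ΣAE = 435400000 N.
σ₂ = P·E₂/ΣAE = 130000·204000/435400000 = 60.91 MPa.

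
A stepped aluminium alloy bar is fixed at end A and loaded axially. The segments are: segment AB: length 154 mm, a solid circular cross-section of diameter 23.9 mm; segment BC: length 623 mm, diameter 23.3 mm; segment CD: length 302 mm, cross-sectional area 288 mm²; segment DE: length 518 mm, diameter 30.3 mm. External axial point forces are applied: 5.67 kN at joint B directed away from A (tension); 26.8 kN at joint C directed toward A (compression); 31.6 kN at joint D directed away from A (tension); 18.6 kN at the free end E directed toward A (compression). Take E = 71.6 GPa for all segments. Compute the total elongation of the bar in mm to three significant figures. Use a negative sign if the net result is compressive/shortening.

-0.317 mm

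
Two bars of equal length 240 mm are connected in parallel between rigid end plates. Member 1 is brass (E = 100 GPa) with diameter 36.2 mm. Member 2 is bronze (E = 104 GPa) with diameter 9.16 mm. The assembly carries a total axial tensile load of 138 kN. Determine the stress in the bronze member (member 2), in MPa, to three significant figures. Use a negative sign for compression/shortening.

131 MPa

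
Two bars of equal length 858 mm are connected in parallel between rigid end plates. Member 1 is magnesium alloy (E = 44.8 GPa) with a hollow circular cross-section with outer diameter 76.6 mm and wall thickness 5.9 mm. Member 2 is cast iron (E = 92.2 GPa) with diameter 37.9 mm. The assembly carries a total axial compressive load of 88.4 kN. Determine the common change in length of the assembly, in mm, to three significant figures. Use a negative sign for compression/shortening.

-0.466 mm

A_1 = 1310 mm².
A_2 = 1128 mm².
Equal strain + equilibrium ⇒ each member carries load in proportion to AE: A₁E₁ = 58710000 N, A₂E₂ = 104000000 N, ΣAE = 162700000 N.
δ = PL/ΣAE = -88400·858/162700000 = -0.4661 mm.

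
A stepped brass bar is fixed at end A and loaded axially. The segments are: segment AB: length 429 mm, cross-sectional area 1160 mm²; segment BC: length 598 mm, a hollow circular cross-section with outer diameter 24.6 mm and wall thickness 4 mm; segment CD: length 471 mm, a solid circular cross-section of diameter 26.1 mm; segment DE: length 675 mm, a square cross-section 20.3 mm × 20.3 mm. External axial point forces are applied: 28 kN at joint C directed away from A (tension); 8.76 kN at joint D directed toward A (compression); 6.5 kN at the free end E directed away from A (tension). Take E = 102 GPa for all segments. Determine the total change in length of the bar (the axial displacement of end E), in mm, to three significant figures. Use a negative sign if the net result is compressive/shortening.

0.761 mm

Internal axial forces (sectioning from the free end, tension +): N_DE = 6.5 kN, N_CD = -2.26 kN, N_BC = 25.74 kN, N_AB = 25.74 kN.
A_BC = 258.9 mm².
A_CD = 535 mm².
A_DE = 412.1 mm².
δ_AB = 25740·429/(1160·102000) = 0.09333 mm
δ_BC = 25740·598/(258.9·102000) = 0.583 mm
δ_CD = -2260·471/(535·102000) = -0.01951 mm
δ_DE = 6500·675/(412.1·102000) = 0.1044 mm
δ = Σδ_i = 0.7612 mm.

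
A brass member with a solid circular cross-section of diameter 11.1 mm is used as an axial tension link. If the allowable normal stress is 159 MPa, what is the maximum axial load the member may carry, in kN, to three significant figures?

15.4 kN

A = 96.77 mm².
P_max = σ_allow · A = 159 · 96.77 = 15390 N = 15.39 kN.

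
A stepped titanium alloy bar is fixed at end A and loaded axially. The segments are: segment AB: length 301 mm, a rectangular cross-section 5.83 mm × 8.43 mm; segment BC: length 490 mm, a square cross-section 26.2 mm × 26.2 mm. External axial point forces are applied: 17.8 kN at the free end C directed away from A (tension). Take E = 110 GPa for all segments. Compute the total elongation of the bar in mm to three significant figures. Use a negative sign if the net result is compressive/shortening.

Internal axial forces (sectioning from the free end, tension +): N_BC = 17.8 kN, N_AB = 17.8 kN.
A_AB = 49.15 mm².
A_BC = 686.4 mm².
δ_AB = 17800·301/(49.15·110000) = 0.9911 mm
δ_BC = 17800·490/(686.4·110000) = 0.1155 mm
δ = Σδ_i = 1.107 mm.

1.11 mm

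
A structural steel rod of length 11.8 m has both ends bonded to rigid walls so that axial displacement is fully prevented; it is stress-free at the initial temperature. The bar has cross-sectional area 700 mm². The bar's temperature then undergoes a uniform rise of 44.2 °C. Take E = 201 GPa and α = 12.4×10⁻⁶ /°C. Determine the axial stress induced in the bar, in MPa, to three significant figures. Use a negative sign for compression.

Free thermal expansion αLΔT = 12.4e-6 · 11800 · 44.2 = 6.467 mm.
The walls impose strain ε = −(6.467)/11800 = -5.4808e-04; σ = Eε = 201000 · -5.4808e-04 = -110.2 MPa.

-110 MPa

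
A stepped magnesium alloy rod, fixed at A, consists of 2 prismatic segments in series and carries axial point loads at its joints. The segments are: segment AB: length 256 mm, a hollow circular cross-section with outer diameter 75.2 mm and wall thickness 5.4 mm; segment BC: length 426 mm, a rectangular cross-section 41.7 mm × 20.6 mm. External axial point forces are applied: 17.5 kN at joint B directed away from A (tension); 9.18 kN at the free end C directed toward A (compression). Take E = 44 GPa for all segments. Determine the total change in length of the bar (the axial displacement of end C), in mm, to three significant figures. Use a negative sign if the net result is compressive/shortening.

-0.0626 mm

Internal axial forces (sectioning from the free end, tension +): N_BC = -9.18 kN, N_AB = 8.32 kN.
A_AB = 1184 mm².
A_BC = 859 mm².
δ_AB = 8320·256/(1184·44000) = 0.04088 mm
δ_BC = -9180·426/(859·44000) = -0.1035 mm
δ = Σδ_i = -0.06259 mm.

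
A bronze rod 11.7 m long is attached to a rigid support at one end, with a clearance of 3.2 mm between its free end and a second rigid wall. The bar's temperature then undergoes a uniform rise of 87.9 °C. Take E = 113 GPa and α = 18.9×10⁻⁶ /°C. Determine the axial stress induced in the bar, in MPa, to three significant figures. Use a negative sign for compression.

-157 MPa

Free thermal expansion αLΔT = 18.9e-6 · 11700 · 87.9 = 19.44 mm.
The walls engage after the gap closes; constrained expansion = 19.44 − 3.2 = 16.24 mm.
The walls impose strain ε = −(16.24)/11700 = -1.3878e-03; σ = Eε = 113000 · -1.3878e-03 = -156.8 MPa.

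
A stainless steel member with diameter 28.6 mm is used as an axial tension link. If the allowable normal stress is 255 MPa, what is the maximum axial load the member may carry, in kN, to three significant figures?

A = 642.4 mm².
P_max = σ_allow · A = 255 · 642.4 = 163800 N = 163.8 kN.

164 kN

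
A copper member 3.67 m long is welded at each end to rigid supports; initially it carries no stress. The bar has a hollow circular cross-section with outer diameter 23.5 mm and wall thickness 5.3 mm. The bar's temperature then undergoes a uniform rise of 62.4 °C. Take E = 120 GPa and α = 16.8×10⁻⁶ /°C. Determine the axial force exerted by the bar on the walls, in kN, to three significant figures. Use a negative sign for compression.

Free thermal expansion αLΔT = 16.8e-6 · 3670 · 62.4 = 3.847 mm.
The walls impose strain ε = −(3.847)/3670 = -1.0483e-03; σ = Eε = 120000 · -1.0483e-03 = -125.8 MPa.
Wall reaction R = σ·A = -125.8·303 = -38120 N = -38.12 kN.

-38.1 kN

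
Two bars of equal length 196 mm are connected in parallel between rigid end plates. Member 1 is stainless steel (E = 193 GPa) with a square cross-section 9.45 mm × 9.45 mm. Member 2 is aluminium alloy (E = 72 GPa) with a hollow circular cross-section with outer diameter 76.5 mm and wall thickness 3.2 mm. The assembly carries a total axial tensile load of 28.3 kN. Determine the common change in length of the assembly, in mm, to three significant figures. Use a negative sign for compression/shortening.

0.0789 mm

A_1 = 89.3 mm².
A_2 = 736.9 mm².
Equal strain + equilibrium ⇒ each member carries load in proportion to AE: A₁E₁ = 17240000 N, A₂E₂ = 53060000 N, ΣAE = 70290000 N.
δ = PL/ΣAE = 28300·196/70290000 = 0.07891 mm.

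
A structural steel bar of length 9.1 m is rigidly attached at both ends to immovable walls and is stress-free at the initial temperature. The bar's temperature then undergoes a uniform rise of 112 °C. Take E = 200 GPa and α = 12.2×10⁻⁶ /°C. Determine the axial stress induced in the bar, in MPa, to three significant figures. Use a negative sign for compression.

-273 MPa

Free thermal expansion αLΔT = 12.2e-6 · 9100 · 112 = 12.43 mm.
The walls impose strain ε = −(12.43)/9100 = -1.3664e-03; σ = Eε = 200000 · -1.3664e-03 = -273.3 MPa.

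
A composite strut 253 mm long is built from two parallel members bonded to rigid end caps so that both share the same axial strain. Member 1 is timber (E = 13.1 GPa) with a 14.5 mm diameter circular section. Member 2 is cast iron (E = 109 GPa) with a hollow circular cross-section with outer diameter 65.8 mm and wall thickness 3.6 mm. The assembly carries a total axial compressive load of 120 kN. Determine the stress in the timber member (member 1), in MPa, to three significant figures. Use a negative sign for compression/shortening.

-19.9 MPa

A_1 = 165.1 mm².
A_2 = 703.5 mm².
Equal strain + equilibrium ⇒ each member carries load in proportion to AE: A₁E₁ = 2163000 N, A₂E₂ = 76680000 N, ΣAE = 78840000 N.
σ₁ = P·E₁/ΣAE = -120000·13100/78840000 = -19.94 MPa.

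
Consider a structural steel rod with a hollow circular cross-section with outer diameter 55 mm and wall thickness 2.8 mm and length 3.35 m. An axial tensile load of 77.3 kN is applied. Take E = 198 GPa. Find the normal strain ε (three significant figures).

8.50e-04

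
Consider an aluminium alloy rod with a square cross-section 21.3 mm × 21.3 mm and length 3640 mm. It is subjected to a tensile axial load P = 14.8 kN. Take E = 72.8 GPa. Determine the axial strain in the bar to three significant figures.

4.48e-04

A = 453.7 mm².
σ = N/A = 32.62 MPa; ε = σ/E = 32.62/72800 = 4.481e-04.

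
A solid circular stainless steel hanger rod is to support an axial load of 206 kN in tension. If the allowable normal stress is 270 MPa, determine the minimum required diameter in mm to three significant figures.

31.2 mm

Required area A ≥ P/σ_allow = 206000/270 = 763 mm².
For a solid circular section, d ≥ √(4A/π) = 31.17 mm.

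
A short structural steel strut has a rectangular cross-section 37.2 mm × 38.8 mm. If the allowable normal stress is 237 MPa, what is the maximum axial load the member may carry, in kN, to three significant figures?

A = 1443 mm².
P_max = σ_allow · A = 237 · 1443 = 342100 N = 342.1 kN.

342 kN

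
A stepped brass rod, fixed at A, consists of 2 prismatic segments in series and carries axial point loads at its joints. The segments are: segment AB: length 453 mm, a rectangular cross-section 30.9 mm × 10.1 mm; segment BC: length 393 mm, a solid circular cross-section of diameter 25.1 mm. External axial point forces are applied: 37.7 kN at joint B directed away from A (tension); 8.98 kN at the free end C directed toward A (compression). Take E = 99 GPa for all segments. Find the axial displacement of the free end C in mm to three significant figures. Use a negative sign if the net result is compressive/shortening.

Internal axial forces (sectioning from the free end, tension +): N_BC = -8.98 kN, N_AB = 28.72 kN.
A_AB = 312.1 mm².
A_BC = 494.8 mm².
δ_AB = 28720·453/(312.1·99000) = 0.4211 mm
δ_BC = -8980·393/(494.8·99000) = -0.07204 mm
δ = Σδ_i = 0.349 mm.

0.349 mm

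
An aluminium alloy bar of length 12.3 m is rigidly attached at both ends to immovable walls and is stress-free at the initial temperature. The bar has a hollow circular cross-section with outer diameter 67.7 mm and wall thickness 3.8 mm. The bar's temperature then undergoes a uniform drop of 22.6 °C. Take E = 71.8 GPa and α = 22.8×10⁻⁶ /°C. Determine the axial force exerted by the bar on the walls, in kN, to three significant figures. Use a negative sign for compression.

28.2 kN

Free thermal expansion αLΔT = 22.8e-6 · 12300 · -22.6 = -6.338 mm.
The walls impose strain ε = −(-6.338)/12300 = 5.1528e-04; σ = Eε = 71800 · 5.1528e-04 = 37 MPa.
Wall reaction R = σ·A = 37·762.8 = 28220 N = 28.22 kN.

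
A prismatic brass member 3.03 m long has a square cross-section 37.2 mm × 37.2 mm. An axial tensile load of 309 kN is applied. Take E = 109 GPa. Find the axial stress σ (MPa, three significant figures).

A = 1384 mm².
σ = N/A = 309000/1384 = 223.3 MPa.

223 MPa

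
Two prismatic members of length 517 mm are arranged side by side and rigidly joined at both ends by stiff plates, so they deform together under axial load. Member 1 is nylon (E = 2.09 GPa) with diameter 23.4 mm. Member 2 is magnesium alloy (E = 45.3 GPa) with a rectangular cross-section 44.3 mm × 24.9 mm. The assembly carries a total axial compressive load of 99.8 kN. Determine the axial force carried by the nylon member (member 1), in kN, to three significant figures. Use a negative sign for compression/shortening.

-1.76 kN

A_1 = 430.1 mm².
A_2 = 1103 mm².
Equal strain + equilibrium ⇒ each member carries load in proportion to AE: A₁E₁ = 898800 N, A₂E₂ = 49970000 N, ΣAE = 50870000 N.
F₁ = P·A₁E₁/ΣAE = -99800·898800/50870000 = -1763 N.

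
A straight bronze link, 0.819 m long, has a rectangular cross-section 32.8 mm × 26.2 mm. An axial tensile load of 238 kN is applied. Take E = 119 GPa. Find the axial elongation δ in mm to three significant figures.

1.91 mm

A = 859.4 mm².
δ_mech = NL/(AE) = 238000·819/(859.4·119000) = 1.906 mm.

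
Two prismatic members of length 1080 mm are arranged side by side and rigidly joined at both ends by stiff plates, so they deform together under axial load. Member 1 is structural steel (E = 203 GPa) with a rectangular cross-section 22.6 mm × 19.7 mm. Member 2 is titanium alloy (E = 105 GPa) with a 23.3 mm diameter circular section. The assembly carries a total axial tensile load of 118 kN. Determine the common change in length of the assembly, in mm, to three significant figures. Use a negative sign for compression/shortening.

A_1 = 445.2 mm².
A_2 = 426.4 mm².
Equal strain + equilibrium ⇒ each member carries load in proportion to AE: A₁E₁ = 90380000 N, A₂E₂ = 44770000 N, ΣAE = 135200000 N.
δ = PL/ΣAE = 118000·1080/135200000 = 0.943 mm.

0.943 mm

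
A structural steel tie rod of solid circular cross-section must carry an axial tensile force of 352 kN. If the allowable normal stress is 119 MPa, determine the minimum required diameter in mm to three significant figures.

Required area A ≥ P/σ_allow = 352000/119 = 2958 mm².
For a solid circular section, d ≥ √(4A/π) = 61.37 mm.

61.4 mm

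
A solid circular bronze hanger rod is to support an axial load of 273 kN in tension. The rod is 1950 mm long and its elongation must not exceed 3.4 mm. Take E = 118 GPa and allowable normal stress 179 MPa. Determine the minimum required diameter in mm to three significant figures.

44.1 mm

Required area A ≥ P/σ_allow = 273000/179 = 1525 mm².
For a solid circular section, d ≥ √(4A/π) = 44.07 mm.
Elongation limit: A ≥ PL/(Eδ_allow) = 273000·1950/(118000·3.4) = 1327 mm² ⇒ d ≥ 41.1 mm.
The stress limit governs.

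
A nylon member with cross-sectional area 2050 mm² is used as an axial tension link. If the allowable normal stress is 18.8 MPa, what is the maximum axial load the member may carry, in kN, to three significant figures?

P_max = σ_allow · A = 18.8 · 2050 = 38540 N = 38.54 kN.

38.5 kN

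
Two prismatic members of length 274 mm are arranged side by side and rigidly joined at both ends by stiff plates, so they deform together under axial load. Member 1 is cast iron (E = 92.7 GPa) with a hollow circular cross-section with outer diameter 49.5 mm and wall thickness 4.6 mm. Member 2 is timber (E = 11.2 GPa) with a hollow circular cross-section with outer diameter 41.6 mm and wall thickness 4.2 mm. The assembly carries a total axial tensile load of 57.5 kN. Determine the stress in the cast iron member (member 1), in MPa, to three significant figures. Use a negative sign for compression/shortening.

81.2 MPa

A_1 = 648.9 mm².
A_2 = 493.5 mm².
Equal strain + equilibrium ⇒ each member carries load in proportion to AE: A₁E₁ = 60150000 N, A₂E₂ = 5527000 N, ΣAE = 65680000 N.
σ₁ = P·E₁/ΣAE = 57500·92700/65680000 = 81.16 MPa.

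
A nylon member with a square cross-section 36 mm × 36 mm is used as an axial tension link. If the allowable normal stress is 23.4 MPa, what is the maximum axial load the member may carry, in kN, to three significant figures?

30.3 kN

A = 1296 mm².
P_max = σ_allow · A = 23.4 · 1296 = 30330 N = 30.33 kN.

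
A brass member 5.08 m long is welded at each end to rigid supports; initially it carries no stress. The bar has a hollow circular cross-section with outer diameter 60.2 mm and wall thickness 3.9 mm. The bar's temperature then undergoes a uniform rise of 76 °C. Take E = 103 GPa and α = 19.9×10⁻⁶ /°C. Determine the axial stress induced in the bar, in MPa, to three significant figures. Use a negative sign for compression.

-156 MPa

Free thermal expansion αLΔT = 19.9e-6 · 5080 · 76 = 7.683 mm.
The walls impose strain ε = −(7.683)/5080 = -1.5124e-03; σ = Eε = 103000 · -1.5124e-03 = -155.8 MPa.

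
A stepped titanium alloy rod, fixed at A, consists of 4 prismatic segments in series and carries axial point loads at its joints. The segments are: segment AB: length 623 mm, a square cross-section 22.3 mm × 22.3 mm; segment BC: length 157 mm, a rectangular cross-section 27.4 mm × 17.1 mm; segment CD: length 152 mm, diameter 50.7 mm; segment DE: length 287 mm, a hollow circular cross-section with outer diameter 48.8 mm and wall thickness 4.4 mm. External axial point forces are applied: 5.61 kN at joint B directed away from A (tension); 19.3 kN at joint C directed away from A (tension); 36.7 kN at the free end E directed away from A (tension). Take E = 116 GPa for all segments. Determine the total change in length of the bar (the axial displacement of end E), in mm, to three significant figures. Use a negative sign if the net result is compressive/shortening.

0.999 mm

Internal axial forces (sectioning from the free end, tension +): N_DE = 36.7 kN, N_CD = 36.7 kN, N_BC = 56 kN, N_AB = 61.61 kN.
A_AB = 497.3 mm².
A_BC = 468.5 mm².
A_CD = 2019 mm².
A_DE = 613.7 mm².
δ_AB = 61610·623/(497.3·116000) = 0.6654 mm
δ_BC = 56000·157/(468.5·116000) = 0.1618 mm
δ_CD = 36700·152/(2019·116000) = 0.02382 mm
δ_DE = 36700·287/(613.7·116000) = 0.1479 mm
δ = Σδ_i = 0.9989 mm.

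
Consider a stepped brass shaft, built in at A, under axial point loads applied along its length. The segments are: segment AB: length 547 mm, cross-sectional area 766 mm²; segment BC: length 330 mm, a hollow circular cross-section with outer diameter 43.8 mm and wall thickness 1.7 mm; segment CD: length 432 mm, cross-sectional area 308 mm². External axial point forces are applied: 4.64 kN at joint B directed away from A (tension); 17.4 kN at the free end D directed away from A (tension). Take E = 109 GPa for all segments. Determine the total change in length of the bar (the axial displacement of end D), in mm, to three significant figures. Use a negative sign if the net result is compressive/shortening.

Internal axial forces (sectioning from the free end, tension +): N_CD = 17.4 kN, N_BC = 17.4 kN, N_AB = 22.04 kN.
A_BC = 224.8 mm².
δ_AB = 22040·547/(766·109000) = 0.1444 mm
δ_BC = 17400·330/(224.8·109000) = 0.2343 mm
δ_CD = 17400·432/(308·109000) = 0.2239 mm
δ = Σδ_i = 0.6026 mm.

0.603 mm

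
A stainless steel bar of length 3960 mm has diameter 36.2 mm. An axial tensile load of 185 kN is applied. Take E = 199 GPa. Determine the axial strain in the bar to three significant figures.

A = 1029 mm².
σ = N/A = 179.7 MPa; ε = σ/E = 179.7/199000 = 9.033e-04.

9.03e-04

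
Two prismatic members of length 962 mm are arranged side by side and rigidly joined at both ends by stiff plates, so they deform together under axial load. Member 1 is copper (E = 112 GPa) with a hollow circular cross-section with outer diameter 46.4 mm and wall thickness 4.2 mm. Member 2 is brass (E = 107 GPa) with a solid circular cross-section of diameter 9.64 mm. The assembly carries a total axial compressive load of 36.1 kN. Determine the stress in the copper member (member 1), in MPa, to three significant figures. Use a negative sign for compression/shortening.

-57.6 MPa

A_1 = 556.8 mm².
A_2 = 72.99 mm².
Equal strain + equilibrium ⇒ each member carries load in proportion to AE: A₁E₁ = 62360000 N, A₂E₂ = 7810000 N, ΣAE = 70170000 N.
σ₁ = P·E₁/ΣAE = -36100·112000/70170000 = -57.62 MPa.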